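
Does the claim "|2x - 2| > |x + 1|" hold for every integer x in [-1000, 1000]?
The claim fails at x = 1:
x = 1: LHS = |2·1 - 2| = |0| = 0, RHS = |1 + 1| = |2| = 2; 0 > 2 — FAILS

Because a single integer refutes it, the statement is false.

Answer: False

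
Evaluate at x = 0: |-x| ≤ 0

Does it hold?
x = 0: LHS = |-0| = |0| = 0; 0 ≤ 0 — holds

The relation is satisfied at x = 0.

Answer: Yes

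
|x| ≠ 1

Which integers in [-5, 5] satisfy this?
Holds for: {-5, -4, -3, -2, 0, 2, 3, 4, 5}
Fails for: {-1, 1}

Answer: {-5, -4, -3, -2, 0, 2, 3, 4, 5}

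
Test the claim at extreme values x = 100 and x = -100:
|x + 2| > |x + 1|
x = 100: LHS = |100 + 2| = |102| = 102, RHS = |100 + 1| = |101| = 101; 102 > 101 — holds
x = -100: LHS = |(-100) + 2| = |-98| = 98, RHS = |(-100) + 1| = |-99| = 99; 98 > 99 — FAILS

Answer: Partially: holds for x = 100, fails for x = -100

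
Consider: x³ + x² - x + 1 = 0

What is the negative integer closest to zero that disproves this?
Testing negative integers from -1 downward:
x = -1: LHS = (-1)³ + (-1)² - (-1) + 1 = 2; 2 = 0 — FAILS  ← closest negative counterexample to 0

Answer: x = -1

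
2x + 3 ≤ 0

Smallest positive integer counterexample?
Testing positive integers:
x = 1: LHS = 2·1 + 3 = 5; 5 ≤ 0 — FAILS  ← smallest positive counterexample

Answer: x = 1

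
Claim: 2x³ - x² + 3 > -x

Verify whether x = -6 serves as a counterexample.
Substitute x = -6 into the relation:
x = -6: LHS = 2·(-6)³ - (-6)² + 3 = -465, RHS = -(-6) = 6; -465 > 6 — FAILS

Since the claim fails at x = -6, this value is a counterexample.

Answer: Yes, x = -6 is a counterexample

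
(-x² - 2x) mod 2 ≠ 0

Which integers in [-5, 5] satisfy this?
Holds for: {-5, -3, -1, 1, 3, 5}
Fails for: {-4, -2, 0, 2, 4}

Answer: {-5, -3, -1, 1, 3, 5}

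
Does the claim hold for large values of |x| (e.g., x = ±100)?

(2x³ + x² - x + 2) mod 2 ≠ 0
x = 100: LHS = (2·100³ + 100² - 100 + 2) mod 2 = 2009902 mod 2 = 0; 0 ≠ 0 — FAILS
x = -100: LHS = (2·(-100)³ + (-100)² - (-100) + 2) mod 2 = (-1989898) mod 2 = 0; 0 ≠ 0 — FAILS

Answer: No, fails for both x = 100 and x = -100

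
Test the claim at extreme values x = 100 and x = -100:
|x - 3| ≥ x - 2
x = 100: LHS = |100 - 3| = |97| = 97, RHS = 100 - 2 = 98; 97 ≥ 98 — FAILS
x = -100: LHS = |(-100) - 3| = |-103| = 103, RHS = (-100) - 2 = -102; 103 ≥ -102 — holds

Answer: Partially: fails for x = 100, holds for x = -100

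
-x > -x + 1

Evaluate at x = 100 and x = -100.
x = 100: RHS = -100 + 1 = -99; -100 > -99 — FAILS
x = -100: LHS = -(-100) = 100, RHS = -(-100) + 1 = 101; 100 > 101 — FAILS

Answer: No, fails for both x = 100 and x = -100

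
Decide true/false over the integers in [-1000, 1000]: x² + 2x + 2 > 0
Over all integers in [-1000, 1000], LHS − RHS is smallest at x = -1, where it equals 1:
x = -1: LHS = (-1)² + 2·(-1) + 2 = 1; 1 > 0 — holds
At the ends of the range:
x = -1000: LHS = (-1000)² + 2·(-1000) + 2 = 998002; 998002 > 0 — holds
x = 1000: LHS = 1000² + 2·1000 + 2 = 1002002; 1002002 > 0 — holds
Hence LHS − RHS is never zero or negative, i.e. LHS > RHS throughout, so the relation holds for every integer in [-1000, 1000].

No counterexample exists.

Answer: True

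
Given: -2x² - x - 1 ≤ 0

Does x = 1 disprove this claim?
Substitute x = 1 into the relation:
x = 1: LHS = -2·1² - 1 - 1 = -4; -4 ≤ 0 — holds

The relation holds at x = 1, so it is not a counterexample.

Answer: No, x = 1 is not a counterexample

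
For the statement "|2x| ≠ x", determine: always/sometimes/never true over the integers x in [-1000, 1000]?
Holds at x = 1: LHS = |2·1| = |2| = 2; 2 ≠ 1 — holds
Fails at x = 0: LHS = |2·0| = |0| = 0; 0 ≠ 0 — FAILS
It is satisfied by some integers in the range but not all.

Answer: Sometimes true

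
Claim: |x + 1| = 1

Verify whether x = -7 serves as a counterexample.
Substitute x = -7 into the relation:
x = -7: LHS = |(-7) + 1| = |-6| = 6; 6 = 1 — FAILS

Since the claim fails at x = -7, this value is a counterexample.

Answer: Yes, x = -7 is a counterexample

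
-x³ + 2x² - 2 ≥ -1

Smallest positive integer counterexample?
Testing positive integers:
x = 1: LHS = -1³ + 2·1² - 2 = -1; -1 ≥ -1 — holds
x = 2: LHS = -2³ + 2·2² - 2 = -2; -2 ≥ -1 — FAILS  ← smallest positive counterexample

Answer: x = 2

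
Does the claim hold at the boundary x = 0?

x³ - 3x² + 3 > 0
x = 0: LHS = 0³ - 3·0² + 3 = 3; 3 > 0 — holds

The relation is satisfied at x = 0.

Answer: Yes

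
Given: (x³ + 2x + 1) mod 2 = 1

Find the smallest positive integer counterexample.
Testing positive integers:
x = 1: LHS = (1³ + 2·1 + 1) mod 2 = 4 mod 2 = 0; 0 = 1 — FAILS  ← smallest positive counterexample

Answer: x = 1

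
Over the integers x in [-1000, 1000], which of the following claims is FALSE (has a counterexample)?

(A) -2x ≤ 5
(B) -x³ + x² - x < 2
(A) x = -3: LHS = -2·(-3) = 6; 6 ≤ 5 — FAILS
(B) x = -1: LHS = -(-1)³ + (-1)² - (-1) = 3; 3 < 2 — FAILS

Answer: Both A and B are false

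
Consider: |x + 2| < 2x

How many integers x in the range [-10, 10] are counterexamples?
Counterexamples in [-10, 10]: {-10, -9, -8, -7, -6, -5, -4, -3, -2, -1, 0, 1, 2}.

Counting them gives 13 values.

Answer: 13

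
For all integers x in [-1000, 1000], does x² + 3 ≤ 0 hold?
The claim fails at x = 0:
x = 0: LHS = 0² + 3 = 3; 3 ≤ 0 — FAILS

Because a single integer refutes it, the statement is false.

Answer: False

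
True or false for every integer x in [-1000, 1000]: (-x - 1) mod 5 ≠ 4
The claim fails at x = 0:
x = 0: LHS = (-0 - 1) mod 5 = (-1) mod 5 = 4; 4 ≠ 4 — FAILS

Because a single integer refutes it, the statement is false.

Answer: False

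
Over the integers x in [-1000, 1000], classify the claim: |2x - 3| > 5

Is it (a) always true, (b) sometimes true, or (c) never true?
Holds at x = -2: LHS = |2·(-2) - 3| = |-7| = 7; 7 > 5 — holds
Fails at x = 0: LHS = |2·0 - 3| = |-3| = 3; 3 > 5 — FAILS
It is satisfied by some integers in the range but not all.

Answer: Sometimes true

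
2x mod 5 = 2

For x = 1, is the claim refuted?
Substitute x = 1 into the relation:
x = 1: LHS = (2·1) mod 5 = 2 mod 5 = 2; 2 = 2 — holds

The claim holds here, so x = 1 is not a counterexample. (A counterexample exists elsewhere, e.g. x = 0.)

Answer: No, x = 1 is not a counterexample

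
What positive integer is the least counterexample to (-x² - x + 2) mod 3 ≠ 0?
Testing positive integers:
x = 1: LHS = (-1² - 1 + 2) mod 3 = 0 mod 3 = 0; 0 ≠ 0 — FAILS  ← smallest positive counterexample

Answer: x = 1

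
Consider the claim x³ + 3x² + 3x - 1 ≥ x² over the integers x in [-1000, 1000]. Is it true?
The claim fails at x = 0:
x = 0: LHS = 0³ + 3·0² + 3·0 - 1 = -1, RHS = 0² = 0; -1 ≥ 0 — FAILS

Because a single integer refutes it, the statement is false.

Answer: False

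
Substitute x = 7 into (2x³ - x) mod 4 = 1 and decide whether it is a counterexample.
Substitute x = 7 into the relation:
x = 7: LHS = (2·7³ - 7) mod 4 = 679 mod 4 = 3; 3 = 1 — FAILS

Since the claim fails at x = 7, this value is a counterexample.

Answer: Yes, x = 7 is a counterexample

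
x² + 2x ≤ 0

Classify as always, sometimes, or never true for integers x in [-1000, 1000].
Holds at x = 0: LHS = 0² + 2·0 = 0; 0 ≤ 0 — holds
Fails at x = 1: LHS = 1² + 2·1 = 3; 3 ≤ 0 — FAILS
It is satisfied by some integers in the range but not all.

Answer: Sometimes true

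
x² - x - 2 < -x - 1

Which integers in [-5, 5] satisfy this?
Holds for: {0}
Fails for: {-5, -4, -3, -2, -1, 1, 2, 3, 4, 5}

Answer: {0}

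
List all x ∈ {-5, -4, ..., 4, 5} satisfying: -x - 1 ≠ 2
Holds for: {-5, -4, -2, -1, 0, 1, 2, 3, 4, 5}
Fails for: {-3}

Answer: {-5, -4, -2, -1, 0, 1, 2, 3, 4, 5}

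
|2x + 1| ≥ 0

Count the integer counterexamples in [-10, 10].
An absolute value is never negative, so the left side is ≥ 0 for every x, while the right side is 0. Tightest case in [-10, 10] is x = 0:
x = 0: LHS = |2·0 + 1| = |1| = 1; 1 ≥ 0 — holds
Hence LHS − RHS is never negative, i.e. LHS ≥ RHS throughout, so the relation holds for every integer in [-10, 10].

No counterexample appears in that range.

Answer: 0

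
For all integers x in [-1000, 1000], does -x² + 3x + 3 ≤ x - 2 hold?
The claim fails at x = 0:
x = 0: LHS = -0² + 3·0 + 3 = 3, RHS = 0 - 2 = -2; 3 ≤ -2 — FAILS

Because a single integer refutes it, the statement is false.

Answer: False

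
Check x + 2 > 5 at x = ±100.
x = 100: LHS = 100 + 2 = 102; 102 > 5 — holds
x = -100: LHS = (-100) + 2 = -98; -98 > 5 — FAILS

Answer: Partially: holds for x = 100, fails for x = -100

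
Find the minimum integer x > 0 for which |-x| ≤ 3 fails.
Testing positive integers:
x = 1: LHS = |-1| = 1; 1 ≤ 3 — holds
x = 2: LHS = |-2| = 2; 2 ≤ 3 — holds
x = 3: LHS = |-3| = 3; 3 ≤ 3 — holds
x = 4: LHS = |-4| = 4; 4 ≤ 3 — FAILS  ← smallest positive counterexample

Answer: x = 4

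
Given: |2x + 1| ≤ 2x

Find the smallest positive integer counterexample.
Testing positive integers:
x = 1: LHS = |2·1 + 1| = |3| = 3, RHS = 2·1 = 2; 3 ≤ 2 — FAILS  ← smallest positive counterexample

Answer: x = 1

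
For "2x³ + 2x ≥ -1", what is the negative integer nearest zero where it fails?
Testing negative integers from -1 downward:
x = -1: LHS = 2·(-1)³ + 2·(-1) = -4; -4 ≥ -1 — FAILS  ← closest negative counterexample to 0

Answer: x = -1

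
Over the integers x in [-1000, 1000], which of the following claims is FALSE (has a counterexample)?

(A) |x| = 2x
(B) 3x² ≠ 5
(A) x = 1: LHS = |1| = 1, RHS = 2·1 = 2; 1 = 2 — FAILS

(B) Track d = LHS − RHS over the integers in [-1000, 1000]. Equality would need d = 0, but d changes sign only between consecutive integers, jumping over 0:
x = -2: LHS = 3·(-2)² = 12; 12 ≠ 5 — holds  (d = 7)
x = -1: LHS = 3·(-1)² = 3; 3 ≠ 5 — holds  (d = -2)
x = 1: LHS = 3·1² = 3; 3 ≠ 5 — holds  (d = -2)
x = 2: LHS = 3·2² = 12; 12 ≠ 5 — holds  (d = 7)
Away from these crossings d keeps a constant sign, and checking every integer in [-1000, 1000] confirms d ≠ 0 throughout. Hence the two sides are never equal, so the relation holds for every integer in [-1000, 1000].

Only (A) has a counterexample.

Answer: A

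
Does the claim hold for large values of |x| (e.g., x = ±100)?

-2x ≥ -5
x = 100: LHS = -2·100 = -200; -200 ≥ -5 — FAILS
x = -100: LHS = -2·(-100) = 200; 200 ≥ -5 — holds

Answer: Partially: fails for x = 100, holds for x = -100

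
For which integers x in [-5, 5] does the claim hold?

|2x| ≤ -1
An absolute value is never negative, so the left side is ≥ 0 for every x, while the right side is -1. Tightest case in [-5, 5] is x = 0:
x = 0: LHS = |2·0| = |0| = 0; 0 ≤ -1 — FAILS
Hence LHS − RHS is never zero or negative, i.e. LHS > RHS throughout, so the claimed relation (≤) fails for every integer in [-5, 5].

Answer: None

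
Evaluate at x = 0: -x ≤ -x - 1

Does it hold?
x = 0: LHS = -0 = 0, RHS = -0 - 1 = -1; 0 ≤ -1 — FAILS

The relation fails at x = 0, so x = 0 is a counterexample.

Answer: No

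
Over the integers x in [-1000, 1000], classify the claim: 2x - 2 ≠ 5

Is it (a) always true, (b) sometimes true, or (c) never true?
Track d = LHS − RHS over the integers in [-1000, 1000]. Equality would need d = 0, but d changes sign only between consecutive integers, jumping over 0:
x = 3: LHS = 2·3 - 2 = 4; 4 ≠ 5 — holds  (d = -1)
x = 4: LHS = 2·4 - 2 = 6; 6 ≠ 5 — holds  (d = 1)
Away from these crossings d keeps a constant sign, and checking every integer in [-1000, 1000] confirms d ≠ 0 throughout. Hence the two sides are never equal, so the relation holds for every integer in [-1000, 1000].

No counterexample exists.

Answer: Always true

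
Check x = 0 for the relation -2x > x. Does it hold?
x = 0: LHS = -2·0 = 0; 0 > 0 — FAILS

The relation fails at x = 0, so x = 0 is a counterexample.

Answer: No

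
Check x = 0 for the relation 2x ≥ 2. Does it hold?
x = 0: LHS = 2·0 = 0; 0 ≥ 2 — FAILS

The relation fails at x = 0, so x = 0 is a counterexample.

Answer: No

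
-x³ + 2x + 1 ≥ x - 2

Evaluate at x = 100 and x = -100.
x = 100: LHS = -100³ + 2·100 + 1 = -999799, RHS = 100 - 2 = 98; -999799 ≥ 98 — FAILS
x = -100: LHS = -(-100)³ + 2·(-100) + 1 = 999801, RHS = (-100) - 2 = -102; 999801 ≥ -102 — holds

Answer: Partially: fails for x = 100, holds for x = -100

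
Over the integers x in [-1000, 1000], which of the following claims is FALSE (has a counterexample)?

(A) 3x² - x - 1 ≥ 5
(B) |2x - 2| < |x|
(A) x = 0: LHS = 3·0² - 0 - 1 = -1; -1 ≥ 5 — FAILS
(B) x = 0: LHS = |2·0 - 2| = |-2| = 2, RHS = |0| = 0; 2 < 0 — FAILS

Answer: Both A and B are false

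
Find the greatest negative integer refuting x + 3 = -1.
Testing negative integers from -1 downward:
x = -1: LHS = (-1) + 3 = 2; 2 = -1 — FAILS  ← closest negative counterexample to 0

Answer: x = -1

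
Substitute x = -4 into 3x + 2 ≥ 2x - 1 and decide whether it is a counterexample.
Substitute x = -4 into the relation:
x = -4: LHS = 3·(-4) + 2 = -10, RHS = 2·(-4) - 1 = -9; -10 ≥ -9 — FAILS

Since the claim fails at x = -4, this value is a counterexample.

Answer: Yes, x = -4 is a counterexample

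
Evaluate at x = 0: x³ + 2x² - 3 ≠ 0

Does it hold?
x = 0: LHS = 0³ + 2·0² - 3 = -3; -3 ≠ 0 — holds

The relation is satisfied at x = 0.

Answer: Yes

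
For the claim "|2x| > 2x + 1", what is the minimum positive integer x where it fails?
Testing positive integers:
x = 1: LHS = |2·1| = |2| = 2, RHS = 2·1 + 1 = 3; 2 > 3 — FAILS  ← smallest positive counterexample

Answer: x = 1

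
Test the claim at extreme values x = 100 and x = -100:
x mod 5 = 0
x = 100: LHS = 100 mod 5 = 0; 0 = 0 — holds
x = -100: LHS = (-100) mod 5 = 0; 0 = 0 — holds

Answer: Yes, holds for both x = 100 and x = -100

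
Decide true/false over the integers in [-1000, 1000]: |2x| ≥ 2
The claim fails at x = 0:
x = 0: LHS = |2·0| = |0| = 0; 0 ≥ 2 — FAILS

Because a single integer refutes it, the statement is false.

Answer: False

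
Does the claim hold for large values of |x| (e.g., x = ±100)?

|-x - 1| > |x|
x = 100: LHS = |-100 - 1| = |-101| = 101, RHS = |100| = 100; 101 > 100 — holds
x = -100: LHS = |-(-100) - 1| = |99| = 99, RHS = |-100| = 100; 99 > 100 — FAILS

Answer: Partially: holds for x = 100, fails for x = -100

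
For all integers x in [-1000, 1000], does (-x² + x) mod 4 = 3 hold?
The claim fails at x = 0:
x = 0: LHS = (-0² + 0) mod 4 = 0 mod 4 = 0; 0 = 3 — FAILS

Because a single integer refutes it, the statement is false.

Answer: False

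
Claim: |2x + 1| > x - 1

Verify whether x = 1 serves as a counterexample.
Substitute x = 1 into the relation:
x = 1: LHS = |2·1 + 1| = |3| = 3, RHS = 1 - 1 = 0; 3 > 0 — holds

The relation holds at x = 1, so it is not a counterexample.

Answer: No, x = 1 is not a counterexample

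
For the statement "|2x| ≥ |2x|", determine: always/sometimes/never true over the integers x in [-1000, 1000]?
Over all integers in [-1000, 1000], LHS − RHS is smallest at x = 0, where it equals 0:
x = 0: LHS = |2·0| = |0| = 0, RHS = |2·0| = |0| = 0; 0 ≥ 0 — holds
At the ends of the range:
x = -1000: LHS = |2·(-1000)| = |-2000| = 2000, RHS = |2·(-1000)| = |-2000| = 2000; 2000 ≥ 2000 — holds
x = 1000: LHS = |2·1000| = |2000| = 2000, RHS = |2·1000| = |2000| = 2000; 2000 ≥ 2000 — holds
Hence LHS − RHS is never negative, i.e. LHS ≥ RHS throughout, so the relation holds for every integer in [-1000, 1000].

No counterexample exists.

Answer: Always true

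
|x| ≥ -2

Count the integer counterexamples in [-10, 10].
An absolute value is never negative, so the left side is ≥ 0 for every x, while the right side is -2. Tightest case in [-10, 10] is x = 0:
x = 0: LHS = |0| = 0; 0 ≥ -2 — holds
Hence LHS − RHS is never negative, i.e. LHS ≥ RHS throughout, so the relation holds for every integer in [-10, 10].

No counterexample appears in that range.

Answer: 0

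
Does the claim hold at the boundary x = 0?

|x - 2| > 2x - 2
x = 0: LHS = |0 - 2| = |-2| = 2, RHS = 2·0 - 2 = -2; 2 > -2 — holds

The relation is satisfied at x = 0.

Answer: Yes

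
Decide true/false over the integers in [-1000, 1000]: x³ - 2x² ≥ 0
The claim fails at x = 1:
x = 1: LHS = 1³ - 2·1² = -1; -1 ≥ 0 — FAILS

Because a single integer refutes it, the statement is false.

Answer: False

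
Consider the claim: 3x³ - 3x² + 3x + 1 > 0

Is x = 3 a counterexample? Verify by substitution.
Substitute x = 3 into the relation:
x = 3: LHS = 3·3³ - 3·3² + 3·3 + 1 = 64; 64 > 0 — holds

The claim holds here, so x = 3 is not a counterexample. (A counterexample exists elsewhere, e.g. x = -1.)

Answer: No, x = 3 is not a counterexample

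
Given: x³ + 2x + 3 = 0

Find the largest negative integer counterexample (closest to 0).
Testing negative integers from -1 downward:
x = -1: LHS = (-1)³ + 2·(-1) + 3 = 0; 0 = 0 — holds
x = -2: LHS = (-2)³ + 2·(-2) + 3 = -9; -9 = 0 — FAILS  ← closest negative counterexample to 0

Answer: x = -2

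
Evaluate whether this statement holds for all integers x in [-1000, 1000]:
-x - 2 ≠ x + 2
The claim fails at x = -2:
x = -2: LHS = -(-2) - 2 = 0, RHS = (-2) + 2 = 0; 0 ≠ 0 — FAILS

Because a single integer refutes it, the statement is false.

Answer: False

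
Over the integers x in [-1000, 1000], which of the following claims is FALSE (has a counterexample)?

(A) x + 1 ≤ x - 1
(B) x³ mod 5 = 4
(A) x = 0: LHS = 0 + 1 = 1, RHS = 0 - 1 = -1; 1 ≤ -1 — FAILS
(B) x = 0: LHS = (0³) mod 5 = 0 mod 5 = 0; 0 = 4 — FAILS

Answer: Both A and B are false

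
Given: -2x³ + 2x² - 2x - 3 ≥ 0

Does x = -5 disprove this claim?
Substitute x = -5 into the relation:
x = -5: LHS = -2·(-5)³ + 2·(-5)² - 2·(-5) - 3 = 307; 307 ≥ 0 — holds

The claim holds here, so x = -5 is not a counterexample. (A counterexample exists elsewhere, e.g. x = 0.)

Answer: No, x = -5 is not a counterexample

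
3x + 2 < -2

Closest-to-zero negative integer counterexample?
Testing negative integers from -1 downward:
x = -1: LHS = 3·(-1) + 2 = -1; -1 < -2 — FAILS  ← closest negative counterexample to 0

Answer: x = -1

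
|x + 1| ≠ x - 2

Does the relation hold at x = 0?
x = 0: LHS = |0 + 1| = |1| = 1, RHS = 0 - 2 = -2; 1 ≠ -2 — holds

The relation is satisfied at x = 0.

Answer: Yes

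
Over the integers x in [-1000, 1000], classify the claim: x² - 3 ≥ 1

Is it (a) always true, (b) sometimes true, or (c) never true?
Holds at x = 2: LHS = 2² - 3 = 1; 1 ≥ 1 — holds
Fails at x = 0: LHS = 0² - 3 = -3; -3 ≥ 1 — FAILS
It is satisfied by some integers in the range but not all.

Answer: Sometimes true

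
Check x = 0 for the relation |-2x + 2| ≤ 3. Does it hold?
x = 0: LHS = |-2·0 + 2| = |2| = 2; 2 ≤ 3 — holds

The relation is satisfied at x = 0.

Answer: Yes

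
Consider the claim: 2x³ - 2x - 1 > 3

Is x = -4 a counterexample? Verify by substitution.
Substitute x = -4 into the relation:
x = -4: LHS = 2·(-4)³ - 2·(-4) - 1 = -121; -121 > 3 — FAILS

Since the claim fails at x = -4, this value is a counterexample.

Answer: Yes, x = -4 is a counterexample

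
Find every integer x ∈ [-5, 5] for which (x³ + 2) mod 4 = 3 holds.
Holds for: {-3, 1, 5}
Fails for: {-5, -4, -2, -1, 0, 2, 3, 4}

Answer: {-3, 1, 5}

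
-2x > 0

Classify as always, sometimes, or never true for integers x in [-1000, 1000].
Holds at x = -1: LHS = -2·(-1) = 2; 2 > 0 — holds
Fails at x = 0: LHS = -2·0 = 0; 0 > 0 — FAILS
It is satisfied by some integers in the range but not all.

Answer: Sometimes true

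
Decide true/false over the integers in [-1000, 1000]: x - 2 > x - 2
The claim fails at x = 0:
x = 0: LHS = 0 - 2 = -2, RHS = 0 - 2 = -2; -2 > -2 — FAILS

Because a single integer refutes it, the statement is false.

Answer: False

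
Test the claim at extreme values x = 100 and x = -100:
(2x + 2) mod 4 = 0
x = 100: LHS = (2·100 + 2) mod 4 = 202 mod 4 = 2; 2 = 0 — FAILS
x = -100: LHS = (2·(-100) + 2) mod 4 = (-198) mod 4 = 2; 2 = 0 — FAILS

Answer: No, fails for both x = 100 and x = -100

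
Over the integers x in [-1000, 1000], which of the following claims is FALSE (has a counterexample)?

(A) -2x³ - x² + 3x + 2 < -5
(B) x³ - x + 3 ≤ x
(A) x = 0: LHS = -2·0³ - 0² + 3·0 + 2 = 2; 2 < -5 — FAILS
(B) x = 0: LHS = 0³ - 0 + 3 = 3; 3 ≤ 0 — FAILS

Answer: Both A and B are false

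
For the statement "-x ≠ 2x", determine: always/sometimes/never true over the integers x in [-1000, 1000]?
Holds at x = 1: RHS = 2·1 = 2; -1 ≠ 2 — holds
Fails at x = 0: LHS = -0 = 0, RHS = 2·0 = 0; 0 ≠ 0 — FAILS
It is satisfied by some integers in the range but not all.

Answer: Sometimes true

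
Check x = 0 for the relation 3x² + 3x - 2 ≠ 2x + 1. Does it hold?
x = 0: LHS = 3·0² + 3·0 - 2 = -2, RHS = 2·0 + 1 = 1; -2 ≠ 1 — holds

The relation is satisfied at x = 0.

Answer: Yes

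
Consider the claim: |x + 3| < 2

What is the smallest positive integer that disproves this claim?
Testing positive integers:
x = 1: LHS = |1 + 3| = |4| = 4; 4 < 2 — FAILS  ← smallest positive counterexample

Answer: x = 1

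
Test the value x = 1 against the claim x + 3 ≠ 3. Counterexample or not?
Substitute x = 1 into the relation:
x = 1: LHS = 1 + 3 = 4; 4 ≠ 3 — holds

The claim holds here, so x = 1 is not a counterexample. (A counterexample exists elsewhere, e.g. x = 0.)

Answer: No, x = 1 is not a counterexample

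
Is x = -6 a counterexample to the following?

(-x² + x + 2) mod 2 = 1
Substitute x = -6 into the relation:
x = -6: LHS = (-(-6)² + (-6) + 2) mod 2 = (-40) mod 2 = 0; 0 = 1 — FAILS

Since the claim fails at x = -6, this value is a counterexample.

Answer: Yes, x = -6 is a counterexample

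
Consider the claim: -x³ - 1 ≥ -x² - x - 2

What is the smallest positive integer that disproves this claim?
Testing positive integers:
x = 1: LHS = -1³ - 1 = -2, RHS = -1² - 1 - 2 = -4; -2 ≥ -4 — holds
x = 2: LHS = -2³ - 1 = -9, RHS = -2² - 2 - 2 = -8; -9 ≥ -8 — FAILS  ← smallest positive counterexample

Answer: x = 2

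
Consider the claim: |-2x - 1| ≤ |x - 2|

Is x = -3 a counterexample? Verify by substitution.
Substitute x = -3 into the relation:
x = -3: LHS = |-2·(-3) - 1| = |5| = 5, RHS = |(-3) - 2| = |-5| = 5; 5 ≤ 5 — holds

The claim holds here, so x = -3 is not a counterexample. (A counterexample exists elsewhere, e.g. x = 1.)

Answer: No, x = -3 is not a counterexample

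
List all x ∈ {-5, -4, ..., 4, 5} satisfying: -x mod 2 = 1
Holds for: {-5, -3, -1, 1, 3, 5}
Fails for: {-4, -2, 0, 2, 4}

Answer: {-5, -3, -1, 1, 3, 5}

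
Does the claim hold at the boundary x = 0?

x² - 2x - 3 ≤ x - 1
x = 0: LHS = 0² - 2·0 - 3 = -3, RHS = 0 - 1 = -1; -3 ≤ -1 — holds

The relation is satisfied at x = 0.

Answer: Yes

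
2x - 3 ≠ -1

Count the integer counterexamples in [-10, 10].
Counterexamples in [-10, 10]: {1}.

Counting them gives 1 values.

Answer: 1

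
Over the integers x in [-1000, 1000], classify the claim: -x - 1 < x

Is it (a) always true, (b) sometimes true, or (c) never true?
Holds at x = 0: LHS = -0 - 1 = -1; -1 < 0 — holds
Fails at x = -1: LHS = -(-1) - 1 = 0; 0 < -1 — FAILS
It is satisfied by some integers in the range but not all.

Answer: Sometimes true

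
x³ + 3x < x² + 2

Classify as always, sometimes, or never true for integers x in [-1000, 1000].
Holds at x = 0: LHS = 0³ + 3·0 = 0, RHS = 0² + 2 = 2; 0 < 2 — holds
Fails at x = 1: LHS = 1³ + 3·1 = 4, RHS = 1² + 2 = 3; 4 < 3 — FAILS
It is satisfied by some integers in the range but not all.

Answer: Sometimes true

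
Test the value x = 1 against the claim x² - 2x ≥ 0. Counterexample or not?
Substitute x = 1 into the relation:
x = 1: LHS = 1² - 2·1 = -1; -1 ≥ 0 — FAILS

Since the claim fails at x = 1, this value is a counterexample.

Answer: Yes, x = 1 is a counterexample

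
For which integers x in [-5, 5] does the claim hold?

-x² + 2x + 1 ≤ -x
Holds for: {-5, -4, -3, -2, -1, 4, 5}
Fails for: {0, 1, 2, 3}

Answer: {-5, -4, -3, -2, -1, 4, 5}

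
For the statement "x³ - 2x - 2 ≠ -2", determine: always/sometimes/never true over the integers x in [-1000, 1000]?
Holds at x = 1: LHS = 1³ - 2·1 - 2 = -3; -3 ≠ -2 — holds
Fails at x = 0: LHS = 0³ - 2·0 - 2 = -2; -2 ≠ -2 — FAILS
It is satisfied by some integers in the range but not all.

Answer: Sometimes true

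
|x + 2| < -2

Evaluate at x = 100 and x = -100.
x = 100: LHS = |100 + 2| = |102| = 102; 102 < -2 — FAILS
x = -100: LHS = |(-100) + 2| = |-98| = 98; 98 < -2 — FAILS

Answer: No, fails for both x = 100 and x = -100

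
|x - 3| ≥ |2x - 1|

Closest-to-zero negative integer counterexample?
Testing negative integers from -1 downward:
x = -1: LHS = |(-1) - 3| = |-4| = 4, RHS = |2·(-1) - 1| = |-3| = 3; 4 ≥ 3 — holds
x = -2: LHS = |(-2) - 3| = |-5| = 5, RHS = |2·(-2) - 1| = |-5| = 5; 5 ≥ 5 — holds
x = -3: LHS = |(-3) - 3| = |-6| = 6, RHS = |2·(-3) - 1| = |-7| = 7; 6 ≥ 7 — FAILS  ← closest negative counterexample to 0

Answer: x = -3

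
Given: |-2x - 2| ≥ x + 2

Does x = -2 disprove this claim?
Substitute x = -2 into the relation:
x = -2: LHS = |-2·(-2) - 2| = |2| = 2, RHS = (-2) + 2 = 0; 2 ≥ 0 — holds

The claim holds here, so x = -2 is not a counterexample. (A counterexample exists elsewhere, e.g. x = -1.)

Answer: No, x = -2 is not a counterexample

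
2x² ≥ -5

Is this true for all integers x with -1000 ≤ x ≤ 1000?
Over all integers in [-1000, 1000], LHS − RHS is smallest at x = 0, where it equals 5:
x = 0: LHS = 2·0² = 0; 0 ≥ -5 — holds
At the ends of the range:
x = -1000: LHS = 2·(-1000)² = 2000000; 2000000 ≥ -5 — holds
x = 1000: LHS = 2·1000² = 2000000; 2000000 ≥ -5 — holds
Hence LHS − RHS is never negative, i.e. LHS ≥ RHS throughout, so the relation holds for every integer in [-1000, 1000].

No counterexample exists.

Answer: True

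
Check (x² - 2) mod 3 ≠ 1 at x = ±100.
x = 100: LHS = (100² - 2) mod 3 = 9998 mod 3 = 2; 2 ≠ 1 — holds
x = -100: LHS = ((-100)² - 2) mod 3 = 9998 mod 3 = 2; 2 ≠ 1 — holds

Answer: Yes, holds for both x = 100 and x = -100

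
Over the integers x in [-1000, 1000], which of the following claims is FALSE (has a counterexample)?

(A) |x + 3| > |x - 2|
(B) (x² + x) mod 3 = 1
(A) x = -1: LHS = |(-1) + 3| = |2| = 2, RHS = |(-1) - 2| = |-3| = 3; 2 > 3 — FAILS
(B) x = 0: LHS = (0² + 0) mod 3 = 0 mod 3 = 0; 0 = 1 — FAILS

Answer: Both A and B are false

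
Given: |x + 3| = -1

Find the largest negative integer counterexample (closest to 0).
Testing negative integers from -1 downward:
x = -1: LHS = |(-1) + 3| = |2| = 2; 2 = -1 — FAILS  ← closest negative counterexample to 0

Answer: x = -1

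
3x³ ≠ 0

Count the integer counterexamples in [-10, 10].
Counterexamples in [-10, 10]: {0}.

Counting them gives 1 values.

Answer: 1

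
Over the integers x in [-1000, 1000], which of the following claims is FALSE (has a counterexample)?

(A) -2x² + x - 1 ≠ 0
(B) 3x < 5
(A) Over all integers in [-1000, 1000], LHS − RHS is always negative; it is closest to 0 at x = 0, where it equals -1:
x = 0: LHS = -2·0² + 0 - 1 = -1; -1 ≠ 0 — holds
At the ends of the range:
x = -1000: LHS = -2·(-1000)² + (-1000) - 1 = -2001001; -2001001 ≠ 0 — holds
x = 1000: LHS = -2·1000² + 1000 - 1 = -1999001; -1999001 ≠ 0 — holds
Hence LHS − RHS is never 0, i.e. the two sides are never equal, so the relation holds for every integer in [-1000, 1000].

(B) x = 2: LHS = 3·2 = 6; 6 < 5 — FAILS

Only (B) has a counterexample.

Answer: B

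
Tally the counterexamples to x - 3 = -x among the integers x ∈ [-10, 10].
Counterexamples in [-10, 10]: {-10, -9, -8, -7, -6, -5, -4, -3, -2, -1, 0, 1, 2, 3, 4, 5, 6, 7, 8, 9, 10}.

Counting them gives 21 values.

Answer: 21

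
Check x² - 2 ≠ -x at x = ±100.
x = 100: LHS = 100² - 2 = 9998; 9998 ≠ -100 — holds
x = -100: LHS = (-100)² - 2 = 9998, RHS = -(-100) = 100; 9998 ≠ 100 — holds

Answer: Yes, holds for both x = 100 and x = -100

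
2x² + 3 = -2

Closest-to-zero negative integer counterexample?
Testing negative integers from -1 downward:
x = -1: LHS = 2·(-1)² + 3 = 5; 5 = -2 — FAILS  ← closest negative counterexample to 0

Answer: x = -1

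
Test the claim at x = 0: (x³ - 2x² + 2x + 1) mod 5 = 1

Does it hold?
x = 0: LHS = (0³ - 2·0² + 2·0 + 1) mod 5 = 1 mod 5 = 1; 1 = 1 — holds

The relation is satisfied at x = 0.

Answer: Yes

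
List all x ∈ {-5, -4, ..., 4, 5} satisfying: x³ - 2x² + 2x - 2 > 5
Holds for: {3, 4, 5}
Fails for: {-5, -4, -3, -2, -1, 0, 1, 2}

Answer: {3, 4, 5}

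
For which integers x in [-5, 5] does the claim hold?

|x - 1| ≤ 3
Holds for: {-2, -1, 0, 1, 2, 3, 4}
Fails for: {-5, -4, -3, 5}

Answer: {-2, -1, 0, 1, 2, 3, 4}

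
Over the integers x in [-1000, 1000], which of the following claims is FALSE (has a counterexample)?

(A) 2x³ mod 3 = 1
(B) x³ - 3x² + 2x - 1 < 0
(A) x = 0: LHS = (2·0³) mod 3 = 0 mod 3 = 0; 0 = 1 — FAILS
(B) x = 3: LHS = 3³ - 3·3² + 2·3 - 1 = 5; 5 < 0 — FAILS

Answer: Both A and B are false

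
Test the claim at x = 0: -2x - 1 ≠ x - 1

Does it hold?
x = 0: LHS = -2·0 - 1 = -1, RHS = 0 - 1 = -1; -1 ≠ -1 — FAILS

The relation fails at x = 0, so x = 0 is a counterexample.

Answer: No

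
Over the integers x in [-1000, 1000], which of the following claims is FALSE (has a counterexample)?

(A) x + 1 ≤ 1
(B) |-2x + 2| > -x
(A) x = 1: LHS = 1 + 1 = 2; 2 ≤ 1 — FAILS

(B) Over all integers in [-1000, 1000], LHS − RHS is smallest at x = 1, where it equals 1:
x = 1: LHS = |-2·1 + 2| = |0| = 0; 0 > -1 — holds
At the ends of the range:
x = -1000: LHS = |-2·(-1000) + 2| = |2002| = 2002, RHS = -(-1000) = 1000; 2002 > 1000 — holds
x = 1000: LHS = |-2·1000 + 2| = |-1998| = 1998; 1998 > -1000 — holds
Hence LHS − RHS is never zero or negative, i.e. LHS > RHS throughout, so the relation holds for every integer in [-1000, 1000].

Only (A) has a counterexample.

Answer: A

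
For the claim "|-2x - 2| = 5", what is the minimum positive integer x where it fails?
Testing positive integers:
x = 1: LHS = |-2·1 - 2| = |-4| = 4; 4 = 5 — FAILS  ← smallest positive counterexample

Answer: x = 1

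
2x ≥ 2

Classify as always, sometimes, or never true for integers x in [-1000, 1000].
Holds at x = 1: LHS = 2·1 = 2; 2 ≥ 2 — holds
Fails at x = 0: LHS = 2·0 = 0; 0 ≥ 2 — FAILS
It is satisfied by some integers in the range but not all.

Answer: Sometimes true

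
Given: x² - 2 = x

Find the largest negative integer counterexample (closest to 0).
Testing negative integers from -1 downward:
x = -1: LHS = (-1)² - 2 = -1; -1 = -1 — holds
x = -2: LHS = (-2)² - 2 = 2; 2 = -2 — FAILS  ← closest negative counterexample to 0

Answer: x = -2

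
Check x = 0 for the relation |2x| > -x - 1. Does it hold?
x = 0: LHS = |2·0| = |0| = 0, RHS = -0 - 1 = -1; 0 > -1 — holds

The relation is satisfied at x = 0.

Answer: Yes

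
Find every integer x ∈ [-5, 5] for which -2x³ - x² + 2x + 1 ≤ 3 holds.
Holds for: {-1, 0, 1, 2, 3, 4, 5}
Fails for: {-5, -4, -3, -2}

Answer: {-1, 0, 1, 2, 3, 4, 5}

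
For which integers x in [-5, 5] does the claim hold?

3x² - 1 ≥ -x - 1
Over all integers in [-5, 5], LHS − RHS is smallest at x = 0, where it equals 0:
x = 0: LHS = 3·0² - 1 = -1, RHS = -0 - 1 = -1; -1 ≥ -1 — holds
At the ends of the range:
x = -5: LHS = 3·(-5)² - 1 = 74, RHS = -(-5) - 1 = 4; 74 ≥ 4 — holds
x = 5: LHS = 3·5² - 1 = 74, RHS = -5 - 1 = -6; 74 ≥ -6 — holds
Hence LHS − RHS is never negative, i.e. LHS ≥ RHS throughout, so the relation holds for every integer in [-5, 5].

Answer: All integers in [-5, 5]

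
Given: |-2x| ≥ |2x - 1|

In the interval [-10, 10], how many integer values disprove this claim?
Counterexamples in [-10, 10]: {-10, -9, -8, -7, -6, -5, -4, -3, -2, -1, 0}.

Counting them gives 11 values.

Answer: 11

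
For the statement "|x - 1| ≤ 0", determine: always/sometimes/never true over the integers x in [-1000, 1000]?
Holds at x = 1: LHS = |1 - 1| = |0| = 0; 0 ≤ 0 — holds
Fails at x = 0: LHS = |0 - 1| = |-1| = 1; 1 ≤ 0 — FAILS
It is satisfied by some integers in the range but not all.

Answer: Sometimes true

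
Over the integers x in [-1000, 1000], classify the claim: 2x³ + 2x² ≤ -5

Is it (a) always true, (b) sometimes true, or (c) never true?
Holds at x = -2: LHS = 2·(-2)³ + 2·(-2)² = -8; -8 ≤ -5 — holds
Fails at x = 0: LHS = 2·0³ + 2·0² = 0; 0 ≤ -5 — FAILS
It is satisfied by some integers in the range but not all.

Answer: Sometimes true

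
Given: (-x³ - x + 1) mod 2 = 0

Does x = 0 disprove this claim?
Substitute x = 0 into the relation:
x = 0: LHS = (-0³ - 0 + 1) mod 2 = 1 mod 2 = 1; 1 = 0 — FAILS

Since the claim fails at x = 0, this value is a counterexample.

Answer: Yes, x = 0 is a counterexample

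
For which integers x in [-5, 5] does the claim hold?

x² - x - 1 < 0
Holds for: {0, 1}
Fails for: {-5, -4, -3, -2, -1, 2, 3, 4, 5}

Answer: {0, 1}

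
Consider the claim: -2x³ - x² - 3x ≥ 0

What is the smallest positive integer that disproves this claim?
Testing positive integers:
x = 1: LHS = -2·1³ - 1² - 3·1 = -6; -6 ≥ 0 — FAILS  ← smallest positive counterexample

Answer: x = 1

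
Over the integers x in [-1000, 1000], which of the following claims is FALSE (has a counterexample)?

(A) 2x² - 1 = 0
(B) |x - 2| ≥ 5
(A) x = 0: LHS = 2·0² - 1 = -1; -1 = 0 — FAILS
(B) x = 0: LHS = |0 - 2| = |-2| = 2; 2 ≥ 5 — FAILS

Answer: Both A and B are false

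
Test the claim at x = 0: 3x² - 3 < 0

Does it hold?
x = 0: LHS = 3·0² - 3 = -3; -3 < 0 — holds

The relation is satisfied at x = 0.

Answer: Yes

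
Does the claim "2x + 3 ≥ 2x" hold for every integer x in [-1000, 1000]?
Over all integers in [-1000, 1000], LHS − RHS is smallest at x = 0, where it equals 3:
x = 0: LHS = 2·0 + 3 = 3, RHS = 2·0 = 0; 3 ≥ 0 — holds
At the ends of the range:
x = -1000: LHS = 2·(-1000) + 3 = -1997, RHS = 2·(-1000) = -2000; -1997 ≥ -2000 — holds
x = 1000: LHS = 2·1000 + 3 = 2003, RHS = 2·1000 = 2000; 2003 ≥ 2000 — holds
Hence LHS − RHS is never negative, i.e. LHS ≥ RHS throughout, so the relation holds for every integer in [-1000, 1000].

No counterexample exists.

Answer: True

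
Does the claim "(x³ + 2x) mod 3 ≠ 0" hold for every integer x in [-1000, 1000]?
The claim fails at x = 0:
x = 0: LHS = (0³ + 2·0) mod 3 = 0 mod 3 = 0; 0 ≠ 0 — FAILS

Because a single integer refutes it, the statement is false.

Answer: False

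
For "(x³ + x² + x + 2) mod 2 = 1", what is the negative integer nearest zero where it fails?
Testing negative integers from -1 downward:
x = -1: LHS = ((-1)³ + (-1)² + (-1) + 2) mod 2 = 1 mod 2 = 1; 1 = 1 — holds
x = -2: LHS = ((-2)³ + (-2)² + (-2) + 2) mod 2 = (-4) mod 2 = 0; 0 = 1 — FAILS  ← closest negative counterexample to 0

Answer: x = -2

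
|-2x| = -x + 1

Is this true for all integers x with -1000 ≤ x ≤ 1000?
The claim fails at x = 0:
x = 0: LHS = |-2·0| = |0| = 0, RHS = -0 + 1 = 1; 0 = 1 — FAILS

Because a single integer refutes it, the statement is false.

Answer: False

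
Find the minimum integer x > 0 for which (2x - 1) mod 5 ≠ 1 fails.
Testing positive integers:
x = 1: LHS = (2·1 - 1) mod 5 = 1 mod 5 = 1; 1 ≠ 1 — FAILS  ← smallest positive counterexample

Answer: x = 1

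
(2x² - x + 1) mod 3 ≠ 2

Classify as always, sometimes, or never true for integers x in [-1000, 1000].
Holds at x = 0: LHS = (2·0² - 0 + 1) mod 3 = 1 mod 3 = 1; 1 ≠ 2 — holds
Fails at x = 1: LHS = (2·1² - 1 + 1) mod 3 = 2 mod 3 = 2; 2 ≠ 2 — FAILS
It is satisfied by some integers in the range but not all.

Answer: Sometimes true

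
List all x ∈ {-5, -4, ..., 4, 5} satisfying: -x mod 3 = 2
Holds for: {-5, -2, 1, 4}
Fails for: {-4, -3, -1, 0, 2, 3, 5}

Answer: {-5, -2, 1, 4}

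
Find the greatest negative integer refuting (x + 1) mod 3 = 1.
Testing negative integers from -1 downward:
x = -1: LHS = ((-1) + 1) mod 3 = 0 mod 3 = 0; 0 = 1 — FAILS  ← closest negative counterexample to 0

Answer: x = -1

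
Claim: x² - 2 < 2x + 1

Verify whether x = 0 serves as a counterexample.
Substitute x = 0 into the relation:
x = 0: LHS = 0² - 2 = -2, RHS = 2·0 + 1 = 1; -2 < 1 — holds

The claim holds here, so x = 0 is not a counterexample. (A counterexample exists elsewhere, e.g. x = -1.)

Answer: No, x = 0 is not a counterexample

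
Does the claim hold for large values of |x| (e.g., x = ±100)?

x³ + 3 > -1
x = 100: LHS = 100³ + 3 = 1000003; 1000003 > -1 — holds
x = -100: LHS = (-100)³ + 3 = -999997; -999997 > -1 — FAILS

Answer: Partially: holds for x = 100, fails for x = -100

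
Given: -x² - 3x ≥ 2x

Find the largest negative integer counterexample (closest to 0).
Testing negative integers from -1 downward:
x = -1: LHS = -(-1)² - 3·(-1) = 2, RHS = 2·(-1) = -2; 2 ≥ -2 — holds
x = -2: LHS = -(-2)² - 3·(-2) = 2, RHS = 2·(-2) = -4; 2 ≥ -4 — holds
x = -3: LHS = -(-3)² - 3·(-3) = 0, RHS = 2·(-3) = -6; 0 ≥ -6 — holds
x = -4: LHS = -(-4)² - 3·(-4) = -4, RHS = 2·(-4) = -8; -4 ≥ -8 — holds
x = -5: LHS = -(-5)² - 3·(-5) = -10, RHS = 2·(-5) = -10; -10 ≥ -10 — holds
x = -6: LHS = -(-6)² - 3·(-6) = -18, RHS = 2·(-6) = -12; -18 ≥ -12 — FAILS  ← closest negative counterexample to 0

Answer: x = -6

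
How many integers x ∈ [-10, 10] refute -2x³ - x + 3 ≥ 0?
Counterexamples in [-10, 10]: {2, 3, 4, 5, 6, 7, 8, 9, 10}.

Counting them gives 9 values.

Answer: 9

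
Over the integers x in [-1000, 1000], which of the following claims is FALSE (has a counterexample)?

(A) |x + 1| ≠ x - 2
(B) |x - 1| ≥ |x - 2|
(A) Over all integers in [-1000, 1000], LHS − RHS is always positive; it is smallest at x = 0, where it equals 3:
x = 0: LHS = |0 + 1| = |1| = 1, RHS = 0 - 2 = -2; 1 ≠ -2 — holds
At the ends of the range:
x = -1000: LHS = |(-1000) + 1| = |-999| = 999, RHS = (-1000) - 2 = -1002; 999 ≠ -1002 — holds
x = 1000: LHS = |1000 + 1| = |1001| = 1001, RHS = 1000 - 2 = 998; 1001 ≠ 998 — holds
Hence LHS − RHS is never 0, i.e. the two sides are never equal, so the relation holds for every integer in [-1000, 1000].

(B) x = 0: LHS = |0 - 1| = |-1| = 1, RHS = |0 - 2| = |-2| = 2; 1 ≥ 2 — FAILS

Only (B) has a counterexample.

Answer: B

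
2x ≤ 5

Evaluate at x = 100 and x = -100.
x = 100: LHS = 2·100 = 200; 200 ≤ 5 — FAILS
x = -100: LHS = 2·(-100) = -200; -200 ≤ 5 — holds

Answer: Partially: fails for x = 100, holds for x = -100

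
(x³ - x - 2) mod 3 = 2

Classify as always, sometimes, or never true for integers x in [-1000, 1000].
For a polynomial with integer coefficients, its value mod 3 depends only on x mod 3, so it suffices to check one representative of each residue class, x = 0, 1, 2:
x = 0: LHS = (0³ - 0 - 2) mod 3 = (-2) mod 3 = 1; 1 = 2 — FAILS
x = 1: LHS = (1³ - 1 - 2) mod 3 = (-2) mod 3 = 1; 1 = 2 — FAILS
x = 2: LHS = (2³ - 2 - 2) mod 3 = 4 mod 3 = 1; 1 = 2 — FAILS
The relation fails in every residue class, so the claimed relation (=) fails for every integer in [-1000, 1000].

No integer in the range satisfies it.

Answer: Never true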